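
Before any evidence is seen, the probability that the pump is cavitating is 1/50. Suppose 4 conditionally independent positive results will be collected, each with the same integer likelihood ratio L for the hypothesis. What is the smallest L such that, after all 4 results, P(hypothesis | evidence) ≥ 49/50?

Prior odds = 0.02/0.98 = 1/49.
Target odds = 0.98/0.02 = 49.
Need L⁴ ≥ 49 ÷ (1/49) = 2401.
6⁴ = 1296 < 2401 ≤ 2401 = 7⁴, so L = 7.

7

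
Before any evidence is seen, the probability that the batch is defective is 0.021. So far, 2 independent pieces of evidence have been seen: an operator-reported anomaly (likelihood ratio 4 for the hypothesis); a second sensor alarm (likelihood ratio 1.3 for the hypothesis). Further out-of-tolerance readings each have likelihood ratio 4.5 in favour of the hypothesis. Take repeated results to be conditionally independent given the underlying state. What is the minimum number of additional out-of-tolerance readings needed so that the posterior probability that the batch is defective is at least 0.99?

5

Prior odds = 0.021/0.979 = 21/979.
Combined Bayes factor of the evidence already in hand = 4 × 1.3 = 5.2.
Odds after that evidence = (21/979) × 5.2 = 546/4895.
Target odds = 0.99/0.01 = 99.
Need 4.5ⁿ ≥ 99 ÷ (546/4895) = 161535/182.
4.5⁴ = 410.0625 falls short of 161535/182 but 4.5⁵ = 1845.28125 reaches it, so n = 5.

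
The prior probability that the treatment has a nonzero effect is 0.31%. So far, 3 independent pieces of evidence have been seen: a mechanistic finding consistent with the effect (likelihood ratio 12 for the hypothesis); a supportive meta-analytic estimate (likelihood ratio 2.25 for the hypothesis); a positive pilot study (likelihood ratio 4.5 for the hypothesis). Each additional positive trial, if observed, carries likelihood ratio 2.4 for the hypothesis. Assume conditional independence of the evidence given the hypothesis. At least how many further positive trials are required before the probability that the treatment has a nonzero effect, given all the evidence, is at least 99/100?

7

Prior odds = 0.0031/0.9969 = 31/9969.
Combined Bayes factor of the evidence already in hand = 12 × 2.25 × 4.5 = 121.5.
Odds after that evidence = (31/9969) × 121.5 = 2511/6646.
Target odds = 0.99/0.01 = 99.
Need 2.4ⁿ ≥ 99 ÷ (2511/6646) = 73106/279.
2.4⁶ = 2985984/15625 falls short of 73106/279 but 2.4⁷ = 35831808/78125 reaches it, so n = 7.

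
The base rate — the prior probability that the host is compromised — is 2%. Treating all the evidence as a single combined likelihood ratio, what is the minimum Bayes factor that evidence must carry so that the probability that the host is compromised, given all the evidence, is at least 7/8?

343

Prior odds = 0.02/0.98 = 1/49.
Target odds = 0.875/0.125 = 7.
Required Bayes factor = 7 ÷ (1/49) = 343.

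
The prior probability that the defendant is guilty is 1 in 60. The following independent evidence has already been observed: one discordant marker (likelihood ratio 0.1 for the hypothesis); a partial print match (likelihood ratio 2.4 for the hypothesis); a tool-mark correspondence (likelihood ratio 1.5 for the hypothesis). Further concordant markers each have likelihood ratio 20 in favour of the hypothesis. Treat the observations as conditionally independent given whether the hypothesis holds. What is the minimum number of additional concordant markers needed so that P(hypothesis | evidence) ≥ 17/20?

Prior odds = (1/60)/(59/60) = 1/59.
Combined Bayes factor of the evidence already in hand = 0.1 × 2.4 × 1.5 = 0.36.
Odds after that evidence = (1/59) × 0.36 = 9/1475.
Target odds = 0.85/0.15 = 17/3.
Need 20ⁿ ≥ 17/3 ÷ (9/1475) = 25075/27.
20² = 400 falls short of 25075/27 but 20³ = 8000 reaches it, so n = 3.

3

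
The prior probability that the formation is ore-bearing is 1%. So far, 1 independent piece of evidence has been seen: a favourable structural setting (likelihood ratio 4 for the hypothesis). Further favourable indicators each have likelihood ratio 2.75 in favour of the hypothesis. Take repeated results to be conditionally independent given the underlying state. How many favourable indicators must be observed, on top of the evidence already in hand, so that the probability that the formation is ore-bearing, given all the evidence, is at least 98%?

Prior odds = 0.01/0.99 = 1/99.
Bayes factor of the evidence already in hand = 4.
Odds after that evidence = (1/99) × 4 = 4/99.
Target odds = 0.98/0.02 = 49.
Need 2.75ⁿ ≥ 49 ÷ (4/99) = 1212.75.
2.75⁷ = 19487171/16384 falls short of 1212.75 but 2.75⁸ = 214358881/65536 reaches it, so n = 8.

8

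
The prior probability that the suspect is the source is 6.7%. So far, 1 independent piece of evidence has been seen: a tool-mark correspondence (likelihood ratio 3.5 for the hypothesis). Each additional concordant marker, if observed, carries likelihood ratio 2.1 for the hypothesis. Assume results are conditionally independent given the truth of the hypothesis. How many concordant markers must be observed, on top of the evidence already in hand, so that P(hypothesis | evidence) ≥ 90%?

5

Prior odds = 0.067/0.933 = 67/933.
Bayes factor of the evidence already in hand = 3.5.
Odds after that evidence = (67/933) × 3.5 = 469/1866.
Target odds = 0.9/0.1 = 9.
Need 2.1ⁿ ≥ 9 ÷ (469/1866) = 16794/469.
2.1⁴ = 19.4481 falls short of 16794/469 but 2.1⁵ = 4084101/100000 reaches it, so n = 5.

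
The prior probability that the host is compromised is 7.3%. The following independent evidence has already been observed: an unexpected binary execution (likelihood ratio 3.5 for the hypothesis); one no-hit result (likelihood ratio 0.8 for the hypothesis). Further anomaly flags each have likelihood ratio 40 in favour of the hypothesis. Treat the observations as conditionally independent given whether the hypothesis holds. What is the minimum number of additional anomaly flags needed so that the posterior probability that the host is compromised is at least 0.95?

2

Prior odds = 0.073/0.927 = 73/927.
Combined Bayes factor of the evidence already in hand = 3.5 × 0.8 = 2.8.
Odds after that evidence = (73/927) × 2.8 = 1022/4635.
Target odds = 0.95/0.05 = 19.
Need 40ⁿ ≥ 19 ÷ (1022/4635) = 88065/1022.
40¹ = 40 falls short of 88065/1022 but 40² = 1600 reaches it, so n = 2.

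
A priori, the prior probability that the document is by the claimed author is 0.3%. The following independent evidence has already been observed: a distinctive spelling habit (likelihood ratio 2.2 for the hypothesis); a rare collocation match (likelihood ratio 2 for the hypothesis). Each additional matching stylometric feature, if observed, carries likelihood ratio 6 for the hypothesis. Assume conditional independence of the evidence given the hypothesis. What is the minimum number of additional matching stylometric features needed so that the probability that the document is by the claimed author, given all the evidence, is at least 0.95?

Prior odds = 0.003/0.997 = 3/997.
Combined Bayes factor of the evidence already in hand = 2.2 × 2 = 4.4.
Odds after that evidence = (3/997) × 4.4 = 66/4985.
Target odds = 0.95/0.05 = 19.
Need 6ⁿ ≥ 19 ÷ (66/4985) = 94715/66.
6⁴ = 1296 falls short of 94715/66 but 6⁵ = 7776 reaches it, so n = 5.

5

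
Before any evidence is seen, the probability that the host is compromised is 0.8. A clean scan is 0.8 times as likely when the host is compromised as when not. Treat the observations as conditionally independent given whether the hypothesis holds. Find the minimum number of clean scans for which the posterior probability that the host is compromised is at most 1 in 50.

24

Prior odds = 0.8/0.2 = 4.
Likelihood ratio per clean scan = 0.8.
Target odds: 0.02 ÷ 0.98 = 1/49.
Require 0.8ⁿ ≤ 1/49 ÷ 4 = 1/196.
0.8²³ ≈0.00590296 is still above 1/196 but 0.8²⁴ ≈0.00472237 is at or below it, so n = 24.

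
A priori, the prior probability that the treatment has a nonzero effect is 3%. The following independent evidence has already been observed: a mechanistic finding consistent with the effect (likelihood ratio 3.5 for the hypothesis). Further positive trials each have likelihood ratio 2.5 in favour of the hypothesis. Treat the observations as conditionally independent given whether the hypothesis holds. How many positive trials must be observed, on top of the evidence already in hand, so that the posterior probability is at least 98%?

Prior odds = 0.03/0.97 = 3/97.
Bayes factor of the evidence already in hand = 3.5.
Odds after that evidence = (3/97) × 3.5 = 21/194.
Target odds = 0.98/0.02 = 49.
Need 2.5ⁿ ≥ 49 ÷ (21/194) = 1358/3.
2.5⁶ = 244.140625 falls short of 1358/3 but 2.5⁷ = 610.3515625 reaches it, so n = 7.

7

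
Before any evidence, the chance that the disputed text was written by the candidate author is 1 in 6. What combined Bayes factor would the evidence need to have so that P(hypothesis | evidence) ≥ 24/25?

Prior odds = (1/6)/(5/6) = 0.2.
Target odds = 0.96/0.04 = 24.
Required Bayes factor = 24 ÷ 0.2 = 120.

120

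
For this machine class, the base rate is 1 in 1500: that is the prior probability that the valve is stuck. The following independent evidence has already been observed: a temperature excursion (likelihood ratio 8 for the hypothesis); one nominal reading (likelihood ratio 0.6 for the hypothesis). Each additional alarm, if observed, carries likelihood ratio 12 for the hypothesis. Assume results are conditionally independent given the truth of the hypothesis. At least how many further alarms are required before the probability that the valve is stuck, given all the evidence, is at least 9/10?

4

Prior odds = (1/1500)/(1499/1500) = 1/1499.
Combined Bayes factor of the evidence already in hand = 8 × 0.6 = 4.8.
Odds after that evidence = (1/1499) × 4.8 = 24/7495.
Target odds = 0.9/0.1 = 9.
Need 12ⁿ ≥ 9 ÷ (24/7495) = 2810.625.
12³ = 1728 falls short of 2810.625 but 12⁴ = 20736 reaches it, so n = 4.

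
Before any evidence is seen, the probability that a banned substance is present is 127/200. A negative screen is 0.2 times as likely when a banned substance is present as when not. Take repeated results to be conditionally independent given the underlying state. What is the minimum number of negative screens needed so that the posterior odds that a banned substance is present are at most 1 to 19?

Prior odds = 0.635/0.365 = 127/73.
Likelihood ratio per negative screen = 0.2.
Target odds = 1/19.
Require 0.2ⁿ ≤ 1/19 ÷ (127/73) = 73/2413.
0.2² = 0.04 is still above 73/2413 but 0.2³ = 0.008 is at or below it, so n = 3.

3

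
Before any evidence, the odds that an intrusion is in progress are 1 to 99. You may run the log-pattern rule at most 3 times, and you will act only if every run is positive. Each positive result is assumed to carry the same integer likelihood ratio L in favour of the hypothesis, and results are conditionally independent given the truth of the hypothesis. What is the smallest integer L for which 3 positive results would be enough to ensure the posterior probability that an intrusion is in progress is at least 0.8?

Prior odds = 1/99.
Target odds = 0.8/0.2 = 4.
Need L³ ≥ 4 ÷ (1/99) = 396.
7³ = 343 < 396 ≤ 512 = 8³, so L = 8.

8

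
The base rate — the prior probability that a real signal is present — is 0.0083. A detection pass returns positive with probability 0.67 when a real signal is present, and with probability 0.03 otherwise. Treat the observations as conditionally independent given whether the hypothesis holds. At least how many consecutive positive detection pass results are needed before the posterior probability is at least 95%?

3

Prior odds: 0.0083 ÷ 0.9917 = 83/9917.
Likelihood ratio of a positive result = 0.67/0.03 = 67/3.
Target posterior odds = 0.95/0.05 = 19.
Require (67/3)ⁿ ≥ 19 ÷ (83/9917) = 188423/83.
(67/3)² = 4489/9 falls short of 188423/83 but (67/3)³ = 300763/27 reaches it, so n = 3.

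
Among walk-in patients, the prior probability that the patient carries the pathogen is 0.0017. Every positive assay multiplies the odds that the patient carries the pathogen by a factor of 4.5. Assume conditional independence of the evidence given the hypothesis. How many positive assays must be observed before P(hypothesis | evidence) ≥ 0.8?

Prior odds: 0.0017 ÷ 0.9983 = 17/9983.
Likelihood ratio per positive assay = 4.5.
Target odds: 0.8 ÷ 0.2 = 4.
Need (17/9983) × 4.5ⁿ ≥ 4, i.e. 4.5ⁿ ≥ 39932/17.
4.5⁵ = 1845.28125 falls short of 39932/17 but 4.5⁶ = 8303.765625 reaches it, so n = 6.

6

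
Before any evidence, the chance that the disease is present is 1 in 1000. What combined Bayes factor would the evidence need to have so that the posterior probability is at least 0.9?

8991

Prior odds = 0.001/0.999 = 1/999.
Target odds = 0.9/0.1 = 9.
Required Bayes factor = 9 ÷ (1/999) = 8991.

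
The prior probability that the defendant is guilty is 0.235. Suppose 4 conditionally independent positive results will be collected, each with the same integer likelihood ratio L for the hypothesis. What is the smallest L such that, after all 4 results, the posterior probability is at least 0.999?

Prior odds = 0.235/0.765 = 47/153.
Target odds = 0.999/0.001 = 999.
Need L⁴ ≥ 999 ÷ (47/153) = 152847/47.
7⁴ = 2401 < 152847/47 ≤ 4096 = 8⁴, so L = 8.

8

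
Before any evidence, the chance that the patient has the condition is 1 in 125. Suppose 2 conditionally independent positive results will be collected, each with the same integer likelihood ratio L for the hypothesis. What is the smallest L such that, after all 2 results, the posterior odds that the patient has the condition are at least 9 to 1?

34

Prior odds = 0.008/0.992 = 1/124.
Target odds = 9.
Need L² ≥ 9 ÷ (1/124) = 1116.
33² = 1089 < 1116 ≤ 1156 = 34², so L = 34.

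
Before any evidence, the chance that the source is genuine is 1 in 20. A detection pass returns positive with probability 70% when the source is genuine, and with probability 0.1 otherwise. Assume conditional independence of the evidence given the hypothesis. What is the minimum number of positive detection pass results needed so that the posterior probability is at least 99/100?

Prior odds: 0.05 ÷ 0.95 = 1/19.
Likelihood ratio of a positive result = 0.7/0.1 = 7.
Target posterior odds = 0.99/0.01 = 99.
Require 7ⁿ ≥ 99 ÷ (1/19) = 1881.
7³ = 343 falls short of 1881 but 7⁴ = 2401 reaches it, so n = 4.

4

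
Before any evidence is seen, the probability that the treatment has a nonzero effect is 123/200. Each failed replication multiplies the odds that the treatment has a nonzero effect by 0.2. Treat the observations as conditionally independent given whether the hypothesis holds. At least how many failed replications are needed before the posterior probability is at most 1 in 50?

Prior odds = 0.615/0.385 = 123/77.
Likelihood ratio per failed replication = 0.2.
Target posterior odds = 0.02/0.98 = 1/49.
Require 0.2ⁿ ≤ 1/49 ÷ (123/77) = 11/861.
0.2² = 0.04 is still above 11/861 but 0.2³ = 0.008 is at or below it, so n = 3.

3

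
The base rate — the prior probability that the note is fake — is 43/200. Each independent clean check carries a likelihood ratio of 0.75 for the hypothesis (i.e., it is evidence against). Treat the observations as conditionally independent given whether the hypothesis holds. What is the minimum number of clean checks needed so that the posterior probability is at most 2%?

10

Prior odds = 0.215/0.785 = 43/157.
Likelihood ratio per clean check = 0.75.
Target odds: 0.02 ÷ 0.98 = 1/49.
Need (43/157) × 0.75ⁿ ≤ 1/49, i.e. 0.75ⁿ ≤ 157/2107.
0.75⁹ = 19683/262144 is still above 157/2107 but 0.75¹⁰ = 59049/1048576 is at or below it, so n = 10.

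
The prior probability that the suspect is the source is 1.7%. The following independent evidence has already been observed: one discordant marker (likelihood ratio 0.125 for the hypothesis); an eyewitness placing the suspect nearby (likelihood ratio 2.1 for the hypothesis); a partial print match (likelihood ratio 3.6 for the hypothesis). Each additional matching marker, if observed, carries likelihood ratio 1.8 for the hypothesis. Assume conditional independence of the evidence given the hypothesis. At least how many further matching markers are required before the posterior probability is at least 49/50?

14

Prior odds = 0.017/0.983 = 17/983.
Combined Bayes factor of the evidence already in hand = 0.125 × 2.1 × 3.6 = 0.945.
Odds after that evidence = (17/983) × 0.945 = 3213/196600.
Target odds = 0.98/0.02 = 49.
Need 1.8ⁿ ≥ 49 ÷ (3213/196600) = 1376200/459.
1.8¹³ ≈2082.3 falls short of 1376200/459 but 1.8¹⁴ ≈3748.13 reaches it, so n = 14.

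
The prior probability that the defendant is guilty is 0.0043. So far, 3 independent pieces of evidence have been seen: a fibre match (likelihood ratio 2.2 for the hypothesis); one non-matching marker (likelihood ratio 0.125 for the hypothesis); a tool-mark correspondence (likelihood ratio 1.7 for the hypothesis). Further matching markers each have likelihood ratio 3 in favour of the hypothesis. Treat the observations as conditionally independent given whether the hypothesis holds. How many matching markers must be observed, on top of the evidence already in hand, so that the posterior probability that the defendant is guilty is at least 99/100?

Prior odds = 0.0043/0.9957 = 43/9957.
Combined Bayes factor of the evidence already in hand = 2.2 × 0.125 × 1.7 = 0.4675.
Odds after that evidence = (43/9957) × 0.4675 = 8041/3982800.
Target odds = 0.99/0.01 = 99.
Need 3ⁿ ≥ 99 ÷ (8041/3982800) = 35845200/731.
3⁹ = 19683 falls short of 35845200/731 but 3¹⁰ = 59049 reaches it, so n = 10.

10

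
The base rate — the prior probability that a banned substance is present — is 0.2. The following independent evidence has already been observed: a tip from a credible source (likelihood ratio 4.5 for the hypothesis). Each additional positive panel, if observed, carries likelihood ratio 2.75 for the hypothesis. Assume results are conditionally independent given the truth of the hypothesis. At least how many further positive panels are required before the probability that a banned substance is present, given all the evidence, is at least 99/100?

5

Prior odds = 0.2/0.8 = 0.25.
Bayes factor of the evidence already in hand = 4.5.
Odds after that evidence = 0.25 × 4.5 = 1.125.
Target odds = 0.99/0.01 = 99.
Need 2.75ⁿ ≥ 99 ÷ 1.125 = 88.
2.75⁴ = 57.19140625 falls short of 88 but 2.75⁵ = 161051/1024 reaches it, so n = 5.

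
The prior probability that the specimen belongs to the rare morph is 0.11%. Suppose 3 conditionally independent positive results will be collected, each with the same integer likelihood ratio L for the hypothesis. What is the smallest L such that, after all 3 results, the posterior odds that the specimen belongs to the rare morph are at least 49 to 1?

36

Prior odds = 0.0011/0.9989 = 11/9989.
Target odds = 49.
Need L³ ≥ 49 ÷ (11/9989) = 489461/11.
35³ = 42875 < 489461/11 ≤ 46656 = 36³, so L = 36.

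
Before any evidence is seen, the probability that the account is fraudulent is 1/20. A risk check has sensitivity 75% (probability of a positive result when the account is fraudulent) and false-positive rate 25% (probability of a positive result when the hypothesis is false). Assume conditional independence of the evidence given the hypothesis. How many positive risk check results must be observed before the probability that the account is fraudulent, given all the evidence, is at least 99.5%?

8

Prior odds = 0.05/0.95 = 1/19.
Likelihood ratio of a positive result = 0.75/0.25 = 3.
Target posterior odds = 0.995/0.005 = 199.
Need (1/19) × 3ⁿ ≥ 199, i.e. 3ⁿ ≥ 3781.
3⁷ = 2187 falls short of 3781 but 3⁸ = 6561 reaches it, so n = 8.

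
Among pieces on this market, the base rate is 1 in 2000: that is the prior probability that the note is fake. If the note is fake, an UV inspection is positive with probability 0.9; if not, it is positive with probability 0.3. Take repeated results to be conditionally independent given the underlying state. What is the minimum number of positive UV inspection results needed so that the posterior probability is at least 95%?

10

Prior odds = 0.0005/0.9995 = 1/1999.
Likelihood ratio of a positive = 0.9/0.3 = 3.
Target posterior odds = 0.95/0.05 = 19.
Need (1/1999) × 3ⁿ ≥ 19, i.e. 3ⁿ ≥ 37981.
3⁹ = 19683 falls short of 37981 but 3¹⁰ = 59049 reaches it, so n = 10.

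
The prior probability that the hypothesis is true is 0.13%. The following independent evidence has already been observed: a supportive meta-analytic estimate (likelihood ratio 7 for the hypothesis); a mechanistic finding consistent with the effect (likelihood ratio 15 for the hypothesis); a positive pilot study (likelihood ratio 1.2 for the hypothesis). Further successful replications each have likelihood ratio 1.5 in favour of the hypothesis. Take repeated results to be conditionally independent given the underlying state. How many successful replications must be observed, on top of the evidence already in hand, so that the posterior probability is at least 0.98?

Prior odds = 0.0013/0.9987 = 13/9987.
Combined Bayes factor of the evidence already in hand = 7 × 15 × 1.2 = 126.
Odds after that evidence = (13/9987) × 126 = 546/3329.
Target odds = 0.98/0.02 = 49.
Need 1.5ⁿ ≥ 49 ÷ (546/3329) = 23303/78.
1.5¹⁴ = 4782969/16384 falls short of 23303/78 but 1.5¹⁵ = 14348907/32768 reaches it, so n = 15.

15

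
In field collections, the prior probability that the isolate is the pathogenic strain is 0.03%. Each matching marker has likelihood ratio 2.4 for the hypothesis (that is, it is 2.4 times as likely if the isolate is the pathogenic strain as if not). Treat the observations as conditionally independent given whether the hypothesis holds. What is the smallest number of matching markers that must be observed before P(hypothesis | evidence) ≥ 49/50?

14

Prior odds: 0.0003 ÷ 0.9997 = 3/9997.
Likelihood ratio per matching marker = 2.4.
Target posterior odds = 0.98/0.02 = 49.
Require 2.4ⁿ ≥ 49 ÷ (3/9997) = 489853/3.
2.4¹³ ≈87648.8 falls short of 489853/3 but 2.4¹⁴ ≈210357 reaches it, so n = 14.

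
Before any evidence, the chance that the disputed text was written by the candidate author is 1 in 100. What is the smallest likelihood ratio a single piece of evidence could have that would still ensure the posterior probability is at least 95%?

1881

Prior odds = 0.01/0.99 = 1/99.
Target odds = 0.95/0.05 = 19.
Required Bayes factor = 19 ÷ (1/99) = 1881.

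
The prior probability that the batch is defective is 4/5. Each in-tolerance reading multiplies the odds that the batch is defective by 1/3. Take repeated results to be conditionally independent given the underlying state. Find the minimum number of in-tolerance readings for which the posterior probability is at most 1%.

Prior odds: 0.8 ÷ 0.2 = 4.
Likelihood ratio per in-tolerance reading = 1/3.
Target posterior odds = 0.01/0.99 = 1/99.
Require (1/3)ⁿ ≤ 1/99 ÷ 4 = 1/396.
(1/3)⁵ = 1/243 is still above 1/396 but (1/3)⁶ = 1/729 is at or below it, so n = 6.

6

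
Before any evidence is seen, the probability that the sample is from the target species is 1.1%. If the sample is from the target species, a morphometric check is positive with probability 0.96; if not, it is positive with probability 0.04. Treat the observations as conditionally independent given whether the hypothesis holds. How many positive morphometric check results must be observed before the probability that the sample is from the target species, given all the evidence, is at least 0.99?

Prior odds: 0.011 ÷ 0.989 = 11/989.
Likelihood ratio of a positive = 0.96/0.04 = 24.
Target posterior odds = 0.99/0.01 = 99.
Need (11/989) × 24ⁿ ≥ 99, i.e. 24ⁿ ≥ 8901.
24² = 576 falls short of 8901 but 24³ = 13824 reaches it, so n = 3.

3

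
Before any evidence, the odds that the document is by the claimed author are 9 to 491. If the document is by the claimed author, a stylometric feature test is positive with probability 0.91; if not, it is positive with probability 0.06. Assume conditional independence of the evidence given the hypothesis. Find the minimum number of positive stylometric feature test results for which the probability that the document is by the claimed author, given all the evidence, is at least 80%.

2

Prior odds = 9/491.
Likelihood ratio of a positive = 0.91/0.06 = 91/6.
Target posterior odds = 0.8/0.2 = 4.
Need (9/491) × (91/6)ⁿ ≥ 4, i.e. (91/6)ⁿ ≥ 1964/9.
(91/6)¹ = 91/6 falls short of 1964/9 but (91/6)² = 8281/36 reaches it, so n = 2.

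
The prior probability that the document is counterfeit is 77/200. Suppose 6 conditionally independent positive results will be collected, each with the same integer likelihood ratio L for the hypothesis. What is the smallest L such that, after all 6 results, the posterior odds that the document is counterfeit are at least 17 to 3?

Prior odds = 0.385/0.615 = 77/123.
Target odds = 17/3.
Need L⁶ ≥ 17/3 ÷ (77/123) = 697/77.
1⁶ = 1 < 697/77 ≤ 64 = 2⁶, so L = 2.

2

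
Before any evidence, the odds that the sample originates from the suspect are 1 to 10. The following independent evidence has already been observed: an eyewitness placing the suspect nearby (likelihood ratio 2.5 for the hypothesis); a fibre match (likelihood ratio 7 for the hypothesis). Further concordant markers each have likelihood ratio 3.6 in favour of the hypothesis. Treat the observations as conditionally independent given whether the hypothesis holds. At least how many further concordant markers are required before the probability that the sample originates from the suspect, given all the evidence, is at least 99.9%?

5

Prior odds = 0.1.
Combined Bayes factor of the evidence already in hand = 2.5 × 7 = 17.5.
Odds after that evidence = 0.1 × 17.5 = 1.75.
Target odds = 0.999/0.001 = 999.
Need 3.6ⁿ ≥ 999 ÷ 1.75 = 3996/7.
3.6⁴ = 167.9616 falls short of 3996/7 but 3.6⁵ = 604.66176 reaches it, so n = 5.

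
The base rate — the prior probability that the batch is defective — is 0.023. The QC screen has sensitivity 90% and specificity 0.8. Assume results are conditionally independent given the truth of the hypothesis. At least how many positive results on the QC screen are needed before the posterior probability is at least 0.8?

4

Prior odds: 0.023 ÷ 0.977 = 23/977.
False-positive rate = 1 − 0.8 = 0.2; likelihood ratio of a positive = 0.9/0.2 = 4.5.
Target posterior odds = 0.8/0.2 = 4.
Require 4.5ⁿ ≥ 4 ÷ (23/977) = 3908/23.
4.5³ = 91.125 falls short of 3908/23 but 4.5⁴ = 410.0625 reaches it, so n = 4.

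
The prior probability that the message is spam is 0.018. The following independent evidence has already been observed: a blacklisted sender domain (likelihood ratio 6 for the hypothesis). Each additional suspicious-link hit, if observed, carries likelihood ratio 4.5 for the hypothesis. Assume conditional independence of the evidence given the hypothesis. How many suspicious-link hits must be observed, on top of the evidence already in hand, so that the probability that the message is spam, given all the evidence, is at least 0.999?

7

Prior odds = 0.018/0.982 = 9/491.
Bayes factor of the evidence already in hand = 6.
Odds after that evidence = (9/491) × 6 = 54/491.
Target odds = 0.999/0.001 = 999.
Need 4.5ⁿ ≥ 999 ÷ (54/491) = 9083.5.
4.5⁶ = 8303.765625 falls short of 9083.5 but 4.5⁷ = 4782969/128 reaches it, so n = 7.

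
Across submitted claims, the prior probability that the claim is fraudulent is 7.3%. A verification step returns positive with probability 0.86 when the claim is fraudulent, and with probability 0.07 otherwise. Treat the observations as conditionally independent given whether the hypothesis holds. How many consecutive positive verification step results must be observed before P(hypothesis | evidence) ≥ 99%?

Prior odds: 0.073 ÷ 0.927 = 73/927.
Likelihood ratio of a positive result = 0.86/0.07 = 86/7.
Target odds: 0.99 ÷ 0.01 = 99.
Need (73/927) × (86/7)ⁿ ≥ 99, i.e. (86/7)ⁿ ≥ 91773/73.
(86/7)² = 7396/49 falls short of 91773/73 but (86/7)³ = 636056/343 reaches it, so n = 3.

3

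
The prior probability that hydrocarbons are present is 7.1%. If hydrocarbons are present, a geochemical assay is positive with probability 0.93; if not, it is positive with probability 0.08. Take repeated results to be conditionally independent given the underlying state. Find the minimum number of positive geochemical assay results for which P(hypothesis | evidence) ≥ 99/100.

Prior odds: 0.071 ÷ 0.929 = 71/929.
Likelihood ratio of a positive = 0.93/0.08 = 11.625.
Target odds: 0.99 ÷ 0.01 = 99.
Need (71/929) × 11.625ⁿ ≥ 99, i.e. 11.625ⁿ ≥ 91971/71.
11.625² = 135.140625 falls short of 91971/71 but 11.625³ = 804357/512 reaches it, so n = 3.

3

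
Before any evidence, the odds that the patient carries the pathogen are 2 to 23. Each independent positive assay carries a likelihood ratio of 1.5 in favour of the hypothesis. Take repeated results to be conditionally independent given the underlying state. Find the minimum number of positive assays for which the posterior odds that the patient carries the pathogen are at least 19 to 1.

14

Prior odds = 2/23.
Likelihood ratio per positive assay = 1.5.
Target odds = 19.
Need (2/23) × 1.5ⁿ ≥ 19, i.e. 1.5ⁿ ≥ 218.5.
1.5¹³ = 1594323/8192 falls short of 218.5 but 1.5¹⁴ = 4782969/16384 reaches it, so n = 14.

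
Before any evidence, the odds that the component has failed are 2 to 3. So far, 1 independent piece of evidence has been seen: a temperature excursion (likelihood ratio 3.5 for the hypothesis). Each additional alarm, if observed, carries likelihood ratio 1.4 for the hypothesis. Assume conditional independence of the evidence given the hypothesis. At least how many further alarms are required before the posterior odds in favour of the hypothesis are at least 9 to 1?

5

Prior odds = 2/3.
Bayes factor of the evidence already in hand = 3.5.
Odds after that evidence = (2/3) × 3.5 = 7/3.
Target odds = 9.
Need 1.4ⁿ ≥ 9 ÷ (7/3) = 27/7.
1.4⁴ = 3.8416 falls short of 27/7 but 1.4⁵ = 5.37824 reaches it, so n = 5.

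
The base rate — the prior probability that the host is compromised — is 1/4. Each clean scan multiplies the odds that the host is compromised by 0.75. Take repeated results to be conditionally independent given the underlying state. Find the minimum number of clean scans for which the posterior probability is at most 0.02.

10

Prior odds = 0.25/0.75 = 1/3.
Likelihood ratio per clean scan = 0.75.
Target odds: 0.02 ÷ 0.98 = 1/49.
Require 0.75ⁿ ≤ 1/49 ÷ (1/3) = 3/49.
0.75⁹ = 19683/262144 is still above 3/49 but 0.75¹⁰ = 59049/1048576 is at or below it, so n = 10.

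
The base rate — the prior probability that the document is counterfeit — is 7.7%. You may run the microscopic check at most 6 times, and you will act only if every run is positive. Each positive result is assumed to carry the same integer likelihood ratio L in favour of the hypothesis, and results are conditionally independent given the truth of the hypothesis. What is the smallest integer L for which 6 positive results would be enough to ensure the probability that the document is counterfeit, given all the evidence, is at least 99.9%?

Prior odds = 0.077/0.923 = 77/923.
Target odds = 0.999/0.001 = 999.
Need L⁶ ≥ 999 ÷ (77/923) = 922077/77.
4⁶ = 4096 < 922077/77 ≤ 15625 = 5⁶, so L = 5.

5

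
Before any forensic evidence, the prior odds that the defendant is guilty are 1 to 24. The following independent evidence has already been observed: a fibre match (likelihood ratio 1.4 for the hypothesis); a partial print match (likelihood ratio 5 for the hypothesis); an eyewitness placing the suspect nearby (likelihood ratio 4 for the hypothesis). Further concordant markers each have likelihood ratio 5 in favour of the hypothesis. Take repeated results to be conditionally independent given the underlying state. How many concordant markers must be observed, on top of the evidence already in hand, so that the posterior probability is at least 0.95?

2

Prior odds = 1/24.
Combined Bayes factor of the evidence already in hand = 1.4 × 5 × 4 = 28.
Odds after that evidence = (1/24) × 28 = 7/6.
Target odds = 0.95/0.05 = 19.
Need 5ⁿ ≥ 19 ÷ (7/6) = 114/7.
5¹ = 5 falls short of 114/7 but 5² = 25 reaches it, so n = 2.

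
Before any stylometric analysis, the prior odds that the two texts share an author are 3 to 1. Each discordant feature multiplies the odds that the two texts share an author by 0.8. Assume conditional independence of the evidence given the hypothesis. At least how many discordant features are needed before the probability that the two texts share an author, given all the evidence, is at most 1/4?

Prior odds = 3.
Likelihood ratio per discordant feature = 0.8.
Target posterior odds = 0.25/0.75 = 1/3.
Need 3 × 0.8ⁿ ≤ 1/3, i.e. 0.8ⁿ ≤ 1/9.
0.8⁹ = 262144/1953125 is still above 1/9 but 0.8¹⁰ = 1048576/9765625 is at or below it, so n = 10.

10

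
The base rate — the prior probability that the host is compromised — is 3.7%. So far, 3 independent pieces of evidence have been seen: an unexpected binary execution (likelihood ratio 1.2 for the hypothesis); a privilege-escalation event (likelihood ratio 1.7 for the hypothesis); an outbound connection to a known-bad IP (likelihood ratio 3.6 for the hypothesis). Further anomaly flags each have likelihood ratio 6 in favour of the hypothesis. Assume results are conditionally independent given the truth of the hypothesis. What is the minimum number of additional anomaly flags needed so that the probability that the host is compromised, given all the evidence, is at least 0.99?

4

Prior odds = 0.037/0.963 = 37/963.
Combined Bayes factor of the evidence already in hand = 1.2 × 1.7 × 3.6 = 7.344.
Odds after that evidence = (37/963) × 7.344 = 3774/13375.
Target odds = 0.99/0.01 = 99.
Need 6ⁿ ≥ 99 ÷ (3774/13375) = 441375/1258.
6³ = 216 falls short of 441375/1258 but 6⁴ = 1296 reaches it, so n = 4.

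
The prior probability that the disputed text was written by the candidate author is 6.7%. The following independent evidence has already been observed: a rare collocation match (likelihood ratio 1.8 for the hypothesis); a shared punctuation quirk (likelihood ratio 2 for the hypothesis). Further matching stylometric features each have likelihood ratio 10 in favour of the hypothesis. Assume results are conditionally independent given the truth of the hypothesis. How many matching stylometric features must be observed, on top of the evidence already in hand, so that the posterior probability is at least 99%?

3

Prior odds = 0.067/0.933 = 67/933.
Combined Bayes factor of the evidence already in hand = 1.8 × 2 = 3.6.
Odds after that evidence = (67/933) × 3.6 = 402/1555.
Target odds = 0.99/0.01 = 99.
Need 10ⁿ ≥ 99 ÷ (402/1555) = 51315/134.
10² = 100 falls short of 51315/134 but 10³ = 1000 reaches it, so n = 3.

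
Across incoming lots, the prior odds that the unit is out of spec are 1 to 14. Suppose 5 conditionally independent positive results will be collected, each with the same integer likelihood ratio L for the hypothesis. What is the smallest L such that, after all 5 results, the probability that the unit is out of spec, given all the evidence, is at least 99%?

5

Prior odds = 1/14.
Target odds = 0.99/0.01 = 99.
Need L⁵ ≥ 99 ÷ (1/14) = 1386.
4⁵ = 1024 < 1386 ≤ 3125 = 5⁵, so L = 5.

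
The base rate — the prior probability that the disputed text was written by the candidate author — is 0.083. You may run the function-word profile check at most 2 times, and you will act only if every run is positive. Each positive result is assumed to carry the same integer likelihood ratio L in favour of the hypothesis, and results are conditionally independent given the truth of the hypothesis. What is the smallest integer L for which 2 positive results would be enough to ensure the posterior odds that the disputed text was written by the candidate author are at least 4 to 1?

Prior odds = 0.083/0.917 = 83/917.
Target odds = 4.
Need L² ≥ 4 ÷ (83/917) = 3668/83.
6² = 36 < 3668/83 ≤ 49 = 7², so L = 7.

7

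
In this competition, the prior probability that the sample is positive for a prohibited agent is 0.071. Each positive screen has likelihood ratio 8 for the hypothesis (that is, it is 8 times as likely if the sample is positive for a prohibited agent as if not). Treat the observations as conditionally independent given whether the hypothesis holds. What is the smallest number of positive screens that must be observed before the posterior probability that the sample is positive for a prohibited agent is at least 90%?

Prior odds = 0.071/0.929 = 71/929.
Likelihood ratio per positive screen = 8.
Target posterior odds = 0.9/0.1 = 9.
Need (71/929) × 8ⁿ ≥ 9, i.e. 8ⁿ ≥ 8361/71.
8² = 64 falls short of 8361/71 but 8³ = 512 reaches it, so n = 3.

3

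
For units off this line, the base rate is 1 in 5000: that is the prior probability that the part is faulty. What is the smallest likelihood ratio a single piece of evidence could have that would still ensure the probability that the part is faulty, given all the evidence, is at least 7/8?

Prior odds = 0.0002/0.9998 = 1/4999.
Target odds = 0.875/0.125 = 7.
Required Bayes factor = 7 ÷ (1/4999) = 34993.

34993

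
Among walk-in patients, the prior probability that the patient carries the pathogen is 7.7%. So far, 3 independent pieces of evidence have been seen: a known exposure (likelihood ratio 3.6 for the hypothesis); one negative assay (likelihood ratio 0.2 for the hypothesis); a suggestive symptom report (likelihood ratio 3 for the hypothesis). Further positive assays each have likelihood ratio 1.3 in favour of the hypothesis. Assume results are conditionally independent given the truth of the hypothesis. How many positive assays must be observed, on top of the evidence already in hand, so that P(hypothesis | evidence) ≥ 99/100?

Prior odds = 0.077/0.923 = 77/923.
Combined Bayes factor of the evidence already in hand = 3.6 × 0.2 × 3 = 2.16.
Odds after that evidence = (77/923) × 2.16 = 4158/23075.
Target odds = 0.99/0.01 = 99.
Need 1.3ⁿ ≥ 99 ÷ (4158/23075) = 23075/42.
1.3²⁴ ≈542.801 falls short of 23075/42 but 1.3²⁵ ≈705.641 reaches it, so n = 25.

25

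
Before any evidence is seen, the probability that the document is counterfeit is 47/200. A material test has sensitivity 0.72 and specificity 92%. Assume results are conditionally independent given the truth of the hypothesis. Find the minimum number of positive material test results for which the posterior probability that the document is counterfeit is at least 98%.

Prior odds = 0.235/0.765 = 47/153.
False-positive rate = 1 − 0.92 = 0.08; likelihood ratio of a positive = 0.72/0.08 = 9.
Target odds: 0.98 ÷ 0.02 = 49.
Need (47/153) × 9ⁿ ≥ 49, i.e. 9ⁿ ≥ 7497/47.
9² = 81 falls short of 7497/47 but 9³ = 729 reaches it, so n = 3.

3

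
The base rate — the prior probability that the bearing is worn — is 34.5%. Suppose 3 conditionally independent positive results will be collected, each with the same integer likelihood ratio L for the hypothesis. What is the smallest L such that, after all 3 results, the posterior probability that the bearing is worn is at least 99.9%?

Prior odds = 0.345/0.655 = 69/131.
Target odds = 0.999/0.001 = 999.
Need L³ ≥ 999 ÷ (69/131) = 43623/23.
12³ = 1728 < 43623/23 ≤ 2197 = 13³, so L = 13.

13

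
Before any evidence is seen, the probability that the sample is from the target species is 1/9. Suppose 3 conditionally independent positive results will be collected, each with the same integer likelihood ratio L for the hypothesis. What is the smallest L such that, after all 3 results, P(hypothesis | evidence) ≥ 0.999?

Prior odds = (1/9)/(8/9) = 0.125.
Target odds = 0.999/0.001 = 999.
Need L³ ≥ 999 ÷ 0.125 = 7992.
19³ = 6859 < 7992 ≤ 8000 = 20³, so L = 20.

20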